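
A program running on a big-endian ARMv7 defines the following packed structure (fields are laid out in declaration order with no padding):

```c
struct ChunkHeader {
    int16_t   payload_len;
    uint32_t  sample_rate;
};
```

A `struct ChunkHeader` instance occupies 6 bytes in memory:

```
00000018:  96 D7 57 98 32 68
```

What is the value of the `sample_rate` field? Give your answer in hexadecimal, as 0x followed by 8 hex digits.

0x57983268

`sample_rate` follows `payload_len` (2 bytes), so it starts at byte offset 2 and occupies 4 bytes.
Bytes at offsets 2..5: 57 98 32 68.
Big-endian stores the most-significant byte at the lowest address.
The bytes are already most-significant first: 0x57983268.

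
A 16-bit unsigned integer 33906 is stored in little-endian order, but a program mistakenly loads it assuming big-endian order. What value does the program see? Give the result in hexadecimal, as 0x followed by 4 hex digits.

33906 in 16-bit hexadecimal is 0x8472.
Stored little-endian, the bytes at ascending addresses are 72 84.
Read back as big-endian, the last byte is least significant, giving 0x7284.

0x7284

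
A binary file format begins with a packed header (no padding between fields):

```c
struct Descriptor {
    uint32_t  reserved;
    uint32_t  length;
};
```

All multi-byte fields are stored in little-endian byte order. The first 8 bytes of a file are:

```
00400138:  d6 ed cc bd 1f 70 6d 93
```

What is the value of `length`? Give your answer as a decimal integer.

2473422879

`length` follows `reserved` (4 bytes), so it starts at byte offset 4 and occupies 4 bytes.
Bytes at offsets 4..7: 1F 70 6D 93.
Little-endian stores the least-significant byte at the lowest address.
Reassemble most-significant byte first: 93 6D 70 1F → 0x936D701F.
0x936D701F = 2473422879.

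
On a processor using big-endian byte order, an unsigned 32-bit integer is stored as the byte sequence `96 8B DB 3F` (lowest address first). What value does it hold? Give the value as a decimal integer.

Big-endian: lowest address holds the most-significant byte.
The bytes are already most-significant first: 0x968BDB3F.
0x968BDB3F = 2525748031.

2525748031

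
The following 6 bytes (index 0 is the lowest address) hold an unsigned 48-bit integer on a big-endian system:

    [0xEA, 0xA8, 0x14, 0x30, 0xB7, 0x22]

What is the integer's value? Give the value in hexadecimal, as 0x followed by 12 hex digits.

0xEAA81430B722

Big-endian stores the most-significant byte at the lowest address.
The bytes are already most-significant first: 0xEAA81430B722.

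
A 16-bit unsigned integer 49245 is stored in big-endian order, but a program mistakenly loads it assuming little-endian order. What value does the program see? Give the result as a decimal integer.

24000

49245 in 16-bit hexadecimal is 0xC05D.
Stored big-endian, the bytes at ascending addresses are C0 5D.
Read back as little-endian, the first byte is least significant, giving 0x5DC0.
0x5DC0 = 24000.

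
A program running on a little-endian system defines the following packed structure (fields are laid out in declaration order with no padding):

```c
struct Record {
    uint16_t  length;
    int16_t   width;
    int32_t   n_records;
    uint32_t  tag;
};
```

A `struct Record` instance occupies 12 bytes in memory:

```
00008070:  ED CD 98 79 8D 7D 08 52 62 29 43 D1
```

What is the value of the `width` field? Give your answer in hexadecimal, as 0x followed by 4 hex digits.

0x7998

`width` follows `length` (2 bytes), so it starts at byte offset 2 and occupies 2 bytes.
Bytes at offsets 2..3: 98 79.
Little-endian stores the least-significant byte at the lowest address.
Reassemble most-significant byte first: 79 98 → 0x7998.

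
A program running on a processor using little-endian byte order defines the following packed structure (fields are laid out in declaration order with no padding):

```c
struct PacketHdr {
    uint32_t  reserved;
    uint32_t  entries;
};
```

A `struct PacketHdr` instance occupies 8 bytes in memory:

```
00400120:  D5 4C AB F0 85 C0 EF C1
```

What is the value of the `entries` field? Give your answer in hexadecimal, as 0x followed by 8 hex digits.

`entries` follows `reserved` (4 bytes), so it starts at byte offset 4 and occupies 4 bytes.
Bytes at offsets 4..7: 85 C0 EF C1.
In little-endian order the low byte comes first in memory.
Reassemble most-significant byte first: C1 EF C0 85 → 0xC1EFC085.

0xC1EFC085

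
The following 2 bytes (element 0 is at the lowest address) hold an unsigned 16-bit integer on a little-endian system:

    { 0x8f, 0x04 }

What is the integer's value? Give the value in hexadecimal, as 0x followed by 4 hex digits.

0x048F

In little-endian order the low byte comes first in memory.
Reassemble most-significant byte first: 04 8F → 0x048F.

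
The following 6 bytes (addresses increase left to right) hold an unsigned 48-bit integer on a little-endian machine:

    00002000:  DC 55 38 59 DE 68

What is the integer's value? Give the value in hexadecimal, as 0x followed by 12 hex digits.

Little-endian stores the least-significant byte at the lowest address.
Reassemble most-significant byte first: 68 DE 59 38 55 DC → 0x68DE593855DC.

0x68DE593855DC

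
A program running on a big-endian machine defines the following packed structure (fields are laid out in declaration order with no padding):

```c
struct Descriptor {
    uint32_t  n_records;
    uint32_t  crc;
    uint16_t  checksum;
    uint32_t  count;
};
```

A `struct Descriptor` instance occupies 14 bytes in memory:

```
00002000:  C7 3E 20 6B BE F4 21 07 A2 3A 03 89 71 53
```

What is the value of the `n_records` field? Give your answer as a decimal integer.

3342737515

`n_records` is the first field, at byte offset 0, occupying 4 bytes.
Bytes at offsets 0..3: C7 3E 20 6B.
Big-endian stores the most-significant byte at the lowest address.
The bytes are already most-significant first: 0xC73E206B.
0xC73E206B = 3342737515.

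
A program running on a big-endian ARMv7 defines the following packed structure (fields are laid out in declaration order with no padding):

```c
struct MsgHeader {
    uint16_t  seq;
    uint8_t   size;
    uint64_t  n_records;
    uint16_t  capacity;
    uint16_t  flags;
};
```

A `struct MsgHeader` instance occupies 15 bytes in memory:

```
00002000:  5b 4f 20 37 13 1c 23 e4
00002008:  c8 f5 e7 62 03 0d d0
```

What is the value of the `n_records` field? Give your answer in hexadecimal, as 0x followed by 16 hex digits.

0x37131C23E4C8F5E7

`n_records` follows `seq` (2 B), `size` (1 B), so it starts at offset 2 + 1 = 3 and occupies 8 bytes.
Bytes at offsets 3..10: 37 13 1C 23 E4 C8 F5 E7.
In big-endian order the high byte comes first in memory.
The bytes are already most-significant first: 0x37131C23E4C8F5E7.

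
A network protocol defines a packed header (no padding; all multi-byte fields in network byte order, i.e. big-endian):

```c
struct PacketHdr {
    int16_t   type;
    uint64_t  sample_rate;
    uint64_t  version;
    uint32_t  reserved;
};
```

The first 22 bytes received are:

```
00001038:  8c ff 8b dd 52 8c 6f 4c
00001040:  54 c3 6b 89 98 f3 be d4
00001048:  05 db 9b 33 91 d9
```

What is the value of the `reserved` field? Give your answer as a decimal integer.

2603848153

`reserved` follows `type` (2 B), `sample_rate` (8 B), `version` (8 B), so it starts at offset 2 + 8 + 8 = 18 and occupies 4 bytes.
Bytes at offsets 18..21: 9B 33 91 D9.
In big-endian order the high byte comes first in memory.
The bytes are already most-significant first: 0x9B3391D9.
0x9B3391D9 = 2603848153.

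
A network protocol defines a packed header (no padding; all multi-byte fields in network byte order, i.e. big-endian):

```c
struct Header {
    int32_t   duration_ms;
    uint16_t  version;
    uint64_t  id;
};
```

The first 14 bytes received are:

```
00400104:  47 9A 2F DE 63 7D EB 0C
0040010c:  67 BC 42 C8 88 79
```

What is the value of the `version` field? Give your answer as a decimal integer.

`version` follows `duration_ms` (4 bytes), so it starts at byte offset 4 and occupies 2 bytes.
Bytes at offsets 4..5: 63 7D.
In big-endian order the high byte comes first in memory.
The bytes are already most-significant first: 0x637D.
0x637D = 25469.

25469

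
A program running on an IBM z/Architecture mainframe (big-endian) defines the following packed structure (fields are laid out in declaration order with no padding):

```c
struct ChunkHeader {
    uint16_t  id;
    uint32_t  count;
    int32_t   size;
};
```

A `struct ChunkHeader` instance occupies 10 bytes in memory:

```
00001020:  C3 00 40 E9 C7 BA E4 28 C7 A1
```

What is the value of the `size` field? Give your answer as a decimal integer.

-467089503

`size` follows `id` (2 B), `count` (4 B), so it starts at offset 2 + 4 = 6 and occupies 4 bytes.
Bytes at offsets 6..9: E4 28 C7 A1.
Big-endian: lowest address holds the most-significant byte.
The bytes are already most-significant first: 0xE428C7A1.
Top bit is set, so as a signed 32-bit value this is 0xE428C7A1 − 2^32 = -467089503.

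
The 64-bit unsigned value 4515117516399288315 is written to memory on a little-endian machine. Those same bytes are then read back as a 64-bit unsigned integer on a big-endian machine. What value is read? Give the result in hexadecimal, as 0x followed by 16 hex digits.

0xFB9F1F8475EBA83E

4515117516399288315 in 64-bit hexadecimal is 0x3EA8EB75841F9FFB.
Stored little-endian, the bytes at ascending addresses are FB 9F 1F 84 75 EB A8 3E.
Read back as big-endian, the last byte is least significant, giving 0xFB9F1F8475EBA83E.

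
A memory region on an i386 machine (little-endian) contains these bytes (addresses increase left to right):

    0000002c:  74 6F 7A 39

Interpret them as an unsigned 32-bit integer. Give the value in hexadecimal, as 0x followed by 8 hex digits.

0x397A6F74

Little-endian: lowest address holds the least-significant byte.
Reassemble most-significant byte first: 39 7A 6F 74 → 0x397A6F74.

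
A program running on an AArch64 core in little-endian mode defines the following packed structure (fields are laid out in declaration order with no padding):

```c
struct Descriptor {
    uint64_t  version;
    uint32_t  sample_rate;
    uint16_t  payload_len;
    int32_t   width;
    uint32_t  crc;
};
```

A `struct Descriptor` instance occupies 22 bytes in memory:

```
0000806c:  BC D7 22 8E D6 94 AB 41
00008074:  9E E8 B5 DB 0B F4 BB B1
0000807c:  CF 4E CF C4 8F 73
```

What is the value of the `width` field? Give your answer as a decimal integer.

`width` follows `version` (8 B), `sample_rate` (4 B), `payload_len` (2 B), so it starts at offset 8 + 4 + 2 = 14 and occupies 4 bytes.
Bytes at offsets 14..17: BB B1 CF 4E.
In little-endian order the low byte comes first in memory.
Reassemble most-significant byte first: 4E CF B1 BB → 0x4ECFB1BB.
0x4ECFB1BB = 1322234299.

1322234299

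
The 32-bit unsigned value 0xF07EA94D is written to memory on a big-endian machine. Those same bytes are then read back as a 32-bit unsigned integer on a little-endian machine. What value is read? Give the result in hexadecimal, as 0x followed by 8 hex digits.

0x4DA97EF0

Stored big-endian, the bytes at ascending addresses are F0 7E A9 4D.
Read back as little-endian, the first byte is least significant, giving 0x4DA97EF0.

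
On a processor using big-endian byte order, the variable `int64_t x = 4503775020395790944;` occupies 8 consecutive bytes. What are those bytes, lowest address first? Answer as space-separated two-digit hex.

4503775020395790944 in hexadecimal, padded to 64 bits, is 0x3E809F84DEF80260.
Split into bytes (most-significant first): 3E 80 9F 84 DE F8 02 60.
Big-endian: lowest address holds the most-significant byte.
So the memory order matches the most-significant-first order: 3E 80 9F 84 DE F8 02 60.

3E 80 9F 84 DE F8 02 60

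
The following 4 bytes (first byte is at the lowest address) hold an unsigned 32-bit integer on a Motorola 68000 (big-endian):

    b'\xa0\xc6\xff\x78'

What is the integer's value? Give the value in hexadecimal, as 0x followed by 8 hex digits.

Big-endian: lowest address holds the most-significant byte.
The bytes are already most-significant first: 0xA0C6FF78.

0xA0C6FF78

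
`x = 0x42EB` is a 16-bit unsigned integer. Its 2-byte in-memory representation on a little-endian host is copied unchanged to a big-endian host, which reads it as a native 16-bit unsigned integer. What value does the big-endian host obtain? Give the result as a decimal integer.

Stored little-endian, the bytes at ascending addresses are EB 42.
Read back as big-endian, the last byte is least significant, giving 0xEB42.
0xEB42 = 60226.

60226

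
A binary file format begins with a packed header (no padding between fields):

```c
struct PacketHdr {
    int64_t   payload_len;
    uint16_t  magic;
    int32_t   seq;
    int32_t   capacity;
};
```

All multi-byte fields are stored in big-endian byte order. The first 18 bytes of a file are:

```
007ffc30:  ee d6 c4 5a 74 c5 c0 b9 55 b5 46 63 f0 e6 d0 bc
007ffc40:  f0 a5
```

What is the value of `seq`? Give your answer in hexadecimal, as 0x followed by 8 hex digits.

`seq` follows `payload_len` (8 B), `magic` (2 B), so it starts at offset 8 + 2 = 10 and occupies 4 bytes.
Bytes at offsets 10..13: 46 63 F0 E6.
Big-endian stores the most-significant byte at the lowest address.
The bytes are already most-significant first: 0x4663F0E6.

0x4663F0E6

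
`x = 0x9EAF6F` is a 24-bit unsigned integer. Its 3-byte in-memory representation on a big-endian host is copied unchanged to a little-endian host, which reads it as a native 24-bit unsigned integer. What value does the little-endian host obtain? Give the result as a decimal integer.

Stored big-endian, the bytes at ascending addresses are 9E AF 6F.
Read back as little-endian, the first byte is least significant, giving 0x6FAF9E.
0x6FAF9E = 7319454.

7319454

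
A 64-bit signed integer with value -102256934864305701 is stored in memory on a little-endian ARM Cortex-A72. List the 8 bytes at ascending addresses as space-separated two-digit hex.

DB C1 97 09 DC B5 94 FE

Two's complement of -102256934864305701 in 64 bits: 102256934864305701 = 0x016B4A23F6683E25; invert → 0xFE94B5DC0997C1DA; add 1 → 0xFE94B5DC0997C1DB.
Split into bytes (most-significant first): FE 94 B5 DC 09 97 C1 DB.
Little-endian: lowest address holds the least-significant byte.
So at ascending addresses the bytes are DB C1 97 09 DC B5 94 FE.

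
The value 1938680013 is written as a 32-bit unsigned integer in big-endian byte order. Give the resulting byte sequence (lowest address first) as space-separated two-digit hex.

1938680013 in hexadecimal, padded to 32 bits, is 0x738DE8CD.
Split into bytes (most-significant first): 73 8D E8 CD.
In big-endian order the high byte comes first in memory.
So the memory order matches the most-significant-first order: 73 8D E8 CD.

73 8D E8 CD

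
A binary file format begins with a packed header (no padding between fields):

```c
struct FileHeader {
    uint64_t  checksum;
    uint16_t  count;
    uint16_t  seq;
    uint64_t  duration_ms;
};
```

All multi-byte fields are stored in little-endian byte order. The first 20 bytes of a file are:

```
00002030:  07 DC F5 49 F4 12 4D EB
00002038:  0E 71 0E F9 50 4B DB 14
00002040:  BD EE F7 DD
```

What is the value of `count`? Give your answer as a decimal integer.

`count` follows `checksum` (8 bytes), so it starts at byte offset 8 and occupies 2 bytes.
Bytes at offsets 8..9: 0E 71.
Little-endian stores the least-significant byte at the lowest address.
Reassemble most-significant byte first: 71 0E → 0x710E.
0x710E = 28942.

28942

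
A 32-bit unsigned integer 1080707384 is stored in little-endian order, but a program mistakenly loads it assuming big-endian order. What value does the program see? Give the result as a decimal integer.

944335424

1080707384 in 32-bit hexadecimal is 0x406A4938.
Stored little-endian, the bytes at ascending addresses are 38 49 6A 40.
Read back as big-endian, the last byte is least significant, giving 0x38496A40.
0x38496A40 = 944335424.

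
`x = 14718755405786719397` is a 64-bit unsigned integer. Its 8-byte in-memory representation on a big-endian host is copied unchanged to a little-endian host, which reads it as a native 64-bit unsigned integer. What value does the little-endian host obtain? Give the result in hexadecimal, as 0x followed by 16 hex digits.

0xA524C7E90E8643CC

14718755405786719397 in 64-bit hexadecimal is 0xCC43860EE9C724A5.
Stored big-endian, the bytes at ascending addresses are CC 43 86 0E E9 C7 24 A5.
Read back as little-endian, the first byte is least significant, giving 0xA524C7E90E8643CC.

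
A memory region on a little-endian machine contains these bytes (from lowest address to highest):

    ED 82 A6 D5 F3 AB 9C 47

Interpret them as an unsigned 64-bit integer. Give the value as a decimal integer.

Little-endian: lowest address holds the least-significant byte.
Reassemble most-significant byte first: 47 9C AB F3 D5 A6 82 ED → 0x479CABF3D5A682ED.
0x479CABF3D5A682ED = 5160188336809607917.

5160188336809607917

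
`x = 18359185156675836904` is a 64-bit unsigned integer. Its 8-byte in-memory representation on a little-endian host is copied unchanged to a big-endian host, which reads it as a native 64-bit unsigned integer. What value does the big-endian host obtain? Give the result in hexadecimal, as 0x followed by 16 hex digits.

0xE89B49FDA0EDC8FE

18359185156675836904 in 64-bit hexadecimal is 0xFEC8EDA0FD499BE8.
Stored little-endian, the bytes at ascending addresses are E8 9B 49 FD A0 ED C8 FE.
Read back as big-endian, the last byte is least significant, giving 0xE89B49FDA0EDC8FE.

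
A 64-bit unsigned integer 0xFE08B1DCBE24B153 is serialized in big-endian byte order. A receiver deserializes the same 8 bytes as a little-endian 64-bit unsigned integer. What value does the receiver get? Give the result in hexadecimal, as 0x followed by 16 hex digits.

0x53B124BEDCB108FE

Stored big-endian, the bytes at ascending addresses are FE 08 B1 DC BE 24 B1 53.
Read back as little-endian, the first byte is least significant, giving 0x53B124BEDCB108FE.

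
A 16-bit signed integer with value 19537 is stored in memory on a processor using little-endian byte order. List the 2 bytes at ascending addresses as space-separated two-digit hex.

51 4C

19537 in hexadecimal, padded to 16 bits, is 0x4C51.
Split into bytes (most-significant first): 4C 51.
Little-endian stores the least-significant byte at the lowest address.
So at ascending addresses the bytes are 51 4C.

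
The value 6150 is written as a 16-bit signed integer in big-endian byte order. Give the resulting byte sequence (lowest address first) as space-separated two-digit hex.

18 06

6150 in hexadecimal, padded to 16 bits, is 0x1806.
Split into bytes (most-significant first): 18 06.
Big-endian: lowest address holds the most-significant byte.
So the memory order matches the most-significant-first order: 18 06.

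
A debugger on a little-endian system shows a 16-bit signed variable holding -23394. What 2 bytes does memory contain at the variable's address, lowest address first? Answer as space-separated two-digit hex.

9E A4

Two's complement of -23394 in 16 bits: 23394 = 0x5B62; invert → 0xA49D; add 1 → 0xA49E.
Split into bytes (most-significant first): A4 9E.
In little-endian order the low byte comes first in memory.
So at ascending addresses the bytes are 9E A4.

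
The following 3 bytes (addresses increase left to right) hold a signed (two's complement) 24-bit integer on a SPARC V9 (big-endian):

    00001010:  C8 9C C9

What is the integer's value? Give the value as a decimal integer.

-3629879

In big-endian order the high byte comes first in memory.
The bytes are already most-significant first: 0xC89CC9.
Top bit is set, so as a signed 24-bit value this is 0xC89CC9 − 2^24 = -3629879.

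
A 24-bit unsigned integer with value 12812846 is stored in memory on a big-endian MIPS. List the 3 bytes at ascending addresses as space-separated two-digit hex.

C3 82 2E

12812846 in hexadecimal, padded to 24 bits, is 0xC3822E.
Split into bytes (most-significant first): C3 82 2E.
In big-endian order the high byte comes first in memory.
So the memory order matches the most-significant-first order: C3 82 2E.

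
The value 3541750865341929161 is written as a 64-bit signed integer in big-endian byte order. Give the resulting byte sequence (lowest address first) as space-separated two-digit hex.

31 26 D3 A5 A3 A3 56 C9

3541750865341929161 in hexadecimal, padded to 64 bits, is 0x3126D3A5A3A356C9.
Split into bytes (most-significant first): 31 26 D3 A5 A3 A3 56 C9.
In big-endian order the high byte comes first in memory.
So the memory order matches the most-significant-first order: 31 26 D3 A5 A3 A3 56 C9.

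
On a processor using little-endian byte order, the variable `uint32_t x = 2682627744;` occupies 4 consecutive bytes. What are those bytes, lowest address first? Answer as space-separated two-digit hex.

2682627744 in hexadecimal, padded to 32 bits, is 0x9FE5A6A0.
Split into bytes (most-significant first): 9F E5 A6 A0.
In little-endian order the low byte comes first in memory.
So at ascending addresses the bytes are A0 A6 E5 9F.

A0 A6 E5 9F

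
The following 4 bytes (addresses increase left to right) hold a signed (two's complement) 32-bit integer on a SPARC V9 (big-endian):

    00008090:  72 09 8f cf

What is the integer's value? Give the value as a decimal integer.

Big-endian: lowest address holds the most-significant byte.
The bytes are already most-significant first: 0x72098FCF.
0x72098FCF = 1913229263.

1913229263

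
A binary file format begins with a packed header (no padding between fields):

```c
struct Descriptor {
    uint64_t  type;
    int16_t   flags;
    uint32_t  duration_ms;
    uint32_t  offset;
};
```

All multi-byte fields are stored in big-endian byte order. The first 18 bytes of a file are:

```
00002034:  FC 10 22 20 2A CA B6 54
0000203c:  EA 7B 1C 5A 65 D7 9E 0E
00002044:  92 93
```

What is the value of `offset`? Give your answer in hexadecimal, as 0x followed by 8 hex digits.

`offset` follows `type` (8 B), `flags` (2 B), `duration_ms` (4 B), so it starts at offset 8 + 2 + 4 = 14 and occupies 4 bytes.
Bytes at offsets 14..17: 9E 0E 92 93.
Big-endian: lowest address holds the most-significant byte.
The bytes are already most-significant first: 0x9E0E9293.

0x9E0E9293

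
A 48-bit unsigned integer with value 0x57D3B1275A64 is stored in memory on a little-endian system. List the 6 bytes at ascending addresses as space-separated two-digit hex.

Split into bytes (most-significant first): 57 D3 B1 27 5A 64.
Little-endian stores the least-significant byte at the lowest address.
So at ascending addresses the bytes are 64 5A 27 B1 D3 57.

64 5A 27 B1 D3 57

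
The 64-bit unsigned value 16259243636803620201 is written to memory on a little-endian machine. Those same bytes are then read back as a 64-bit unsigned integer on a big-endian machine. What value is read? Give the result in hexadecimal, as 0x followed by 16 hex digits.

16259243636803620201 in 64-bit hexadecimal is 0xE1A46FF14835CD69.
Stored little-endian, the bytes at ascending addresses are 69 CD 35 48 F1 6F A4 E1.
Read back as big-endian, the last byte is least significant, giving 0x69CD3548F16FA4E1.

0x69CD3548F16FA4E1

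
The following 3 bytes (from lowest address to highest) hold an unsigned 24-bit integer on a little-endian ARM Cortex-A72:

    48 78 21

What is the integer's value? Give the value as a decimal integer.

Little-endian stores the least-significant byte at the lowest address.
Reassemble most-significant byte first: 21 78 48 → 0x217848.
0x217848 = 2193480.

2193480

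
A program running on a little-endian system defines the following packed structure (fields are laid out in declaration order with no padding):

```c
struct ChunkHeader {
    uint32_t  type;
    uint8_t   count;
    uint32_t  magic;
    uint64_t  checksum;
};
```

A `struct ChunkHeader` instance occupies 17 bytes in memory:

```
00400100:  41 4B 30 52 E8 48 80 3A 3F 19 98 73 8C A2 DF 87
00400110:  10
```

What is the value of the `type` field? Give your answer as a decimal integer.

`type` is the first field, at byte offset 0, occupying 4 bytes.
Bytes at offsets 0..3: 41 4B 30 52.
Little-endian: lowest address holds the least-significant byte.
Reassemble most-significant byte first: 52 30 4B 41 → 0x52304B41.
0x52304B41 = 1378896705.

1378896705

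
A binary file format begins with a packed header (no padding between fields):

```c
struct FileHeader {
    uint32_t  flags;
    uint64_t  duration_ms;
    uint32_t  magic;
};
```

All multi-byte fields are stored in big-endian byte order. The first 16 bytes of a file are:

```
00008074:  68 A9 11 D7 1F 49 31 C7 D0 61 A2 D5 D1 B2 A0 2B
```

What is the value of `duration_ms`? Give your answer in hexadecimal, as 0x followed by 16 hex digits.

0x1F4931C7D061A2D5

`duration_ms` follows `flags` (4 bytes), so it starts at byte offset 4 and occupies 8 bytes.
Bytes at offsets 4..11: 1F 49 31 C7 D0 61 A2 D5.
Big-endian stores the most-significant byte at the lowest address.
The bytes are already most-significant first: 0x1F4931C7D061A2D5.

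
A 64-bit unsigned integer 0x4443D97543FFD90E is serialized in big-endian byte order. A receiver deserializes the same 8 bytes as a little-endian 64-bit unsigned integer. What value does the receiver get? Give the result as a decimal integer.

Stored big-endian, the bytes at ascending addresses are 44 43 D9 75 43 FF D9 0E.
Read back as little-endian, the first byte is least significant, giving 0x0ED9FF4375D94344.
0x0ED9FF4375D94344 = 1070167051682267972.

1070167051682267972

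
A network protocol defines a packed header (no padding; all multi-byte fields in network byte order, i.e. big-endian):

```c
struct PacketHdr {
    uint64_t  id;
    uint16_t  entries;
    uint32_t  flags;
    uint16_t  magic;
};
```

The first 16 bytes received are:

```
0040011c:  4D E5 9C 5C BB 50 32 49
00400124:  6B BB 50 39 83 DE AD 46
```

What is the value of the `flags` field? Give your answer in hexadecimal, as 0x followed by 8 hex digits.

`flags` follows `id` (8 B), `entries` (2 B), so it starts at offset 8 + 2 = 10 and occupies 4 bytes.
Bytes at offsets 10..13: 50 39 83 DE.
Big-endian stores the most-significant byte at the lowest address.
The bytes are already most-significant first: 0x503983DE.

0x503983DE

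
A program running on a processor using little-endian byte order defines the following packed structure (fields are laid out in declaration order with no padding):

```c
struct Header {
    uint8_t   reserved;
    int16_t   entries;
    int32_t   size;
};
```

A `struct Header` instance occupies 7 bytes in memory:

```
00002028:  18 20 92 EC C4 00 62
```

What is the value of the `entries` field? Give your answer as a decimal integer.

-28128

`entries` follows `reserved` (1 byte), so it starts at byte offset 1 and occupies 2 bytes.
Bytes at offsets 1..2: 20 92.
Little-endian stores the least-significant byte at the lowest address.
Reassemble most-significant byte first: 92 20 → 0x9220.
Top bit is set, so as a signed 16-bit value this is 0x9220 − 2^16 = -28128.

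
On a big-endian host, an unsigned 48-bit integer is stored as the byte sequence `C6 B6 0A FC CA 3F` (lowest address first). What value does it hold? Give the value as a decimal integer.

In big-endian order the high byte comes first in memory.
The bytes are already most-significant first: 0xC6B60AFCCA3F.
0xC6B60AFCCA3F = 218485170686527.

218485170686527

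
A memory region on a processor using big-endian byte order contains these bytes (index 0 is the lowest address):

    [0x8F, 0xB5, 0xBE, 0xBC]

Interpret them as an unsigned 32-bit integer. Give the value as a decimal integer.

In big-endian order the high byte comes first in memory.
The bytes are already most-significant first: 0x8FB5BEBC.
0x8FB5BEBC = 2411052732.

2411052732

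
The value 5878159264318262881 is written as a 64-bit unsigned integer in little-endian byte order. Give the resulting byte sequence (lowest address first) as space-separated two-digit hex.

61 8E DC 02 B5 6A 93 51

5878159264318262881 in hexadecimal, padded to 64 bits, is 0x51936AB502DC8E61.
Split into bytes (most-significant first): 51 93 6A B5 02 DC 8E 61.
Little-endian stores the least-significant byte at the lowest address.
So at ascending addresses the bytes are 61 8E DC 02 B5 6A 93 51.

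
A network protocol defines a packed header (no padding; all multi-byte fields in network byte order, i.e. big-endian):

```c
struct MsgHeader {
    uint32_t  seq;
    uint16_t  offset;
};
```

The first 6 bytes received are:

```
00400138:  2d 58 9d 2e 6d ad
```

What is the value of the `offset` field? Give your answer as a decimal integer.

28077

`offset` follows `seq` (4 bytes), so it starts at byte offset 4 and occupies 2 bytes.
Bytes at offsets 4..5: 6D AD.
Big-endian stores the most-significant byte at the lowest address.
The bytes are already most-significant first: 0x6DAD.
0x6DAD = 28077.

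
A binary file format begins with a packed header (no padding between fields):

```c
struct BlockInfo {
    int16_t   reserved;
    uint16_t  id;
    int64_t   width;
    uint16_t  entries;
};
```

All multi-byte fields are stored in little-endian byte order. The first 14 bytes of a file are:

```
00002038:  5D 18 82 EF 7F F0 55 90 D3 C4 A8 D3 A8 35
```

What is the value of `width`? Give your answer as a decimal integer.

-3195087522680672129

`width` follows `reserved` (2 B), `id` (2 B), so it starts at offset 2 + 2 = 4 and occupies 8 bytes.
Bytes at offsets 4..11: 7F F0 55 90 D3 C4 A8 D3.
In little-endian order the low byte comes first in memory.
Reassemble most-significant byte first: D3 A8 C4 D3 90 55 F0 7F → 0xD3A8C4D39055F07F.
Top bit is set, so as a signed 64-bit value this is 0xD3A8C4D39055F07F − 2^64 = -3195087522680672129.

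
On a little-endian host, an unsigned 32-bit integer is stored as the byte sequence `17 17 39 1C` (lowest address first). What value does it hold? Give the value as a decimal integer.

473503511

In little-endian order the low byte comes first in memory.
Reassemble most-significant byte first: 1C 39 17 17 → 0x1C391717.
0x1C391717 = 473503511.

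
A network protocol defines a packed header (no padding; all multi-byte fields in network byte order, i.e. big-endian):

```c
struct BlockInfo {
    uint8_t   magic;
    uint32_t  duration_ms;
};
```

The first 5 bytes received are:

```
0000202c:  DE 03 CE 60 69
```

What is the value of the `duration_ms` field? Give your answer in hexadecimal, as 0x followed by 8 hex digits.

0x03CE6069

`duration_ms` follows `magic` (1 byte), so it starts at byte offset 1 and occupies 4 bytes.
Bytes at offsets 1..4: 03 CE 60 69.
Big-endian: lowest address holds the most-significant byte.
The bytes are already most-significant first: 0x03CE6069.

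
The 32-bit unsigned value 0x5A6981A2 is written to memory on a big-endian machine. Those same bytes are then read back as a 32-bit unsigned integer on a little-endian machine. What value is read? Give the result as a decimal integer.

2726390106

Stored big-endian, the bytes at ascending addresses are 5A 69 81 A2.
Read back as little-endian, the first byte is least significant, giving 0xA281695A.
0xA281695A = 2726390106.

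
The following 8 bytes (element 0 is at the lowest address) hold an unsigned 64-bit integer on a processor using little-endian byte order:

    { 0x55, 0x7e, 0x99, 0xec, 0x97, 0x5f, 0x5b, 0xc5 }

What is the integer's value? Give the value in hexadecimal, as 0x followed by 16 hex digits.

0xC55B5F97EC997E55

In little-endian order the low byte comes first in memory.
Reassemble most-significant byte first: C5 5B 5F 97 EC 99 7E 55 → 0xC55B5F97EC997E55.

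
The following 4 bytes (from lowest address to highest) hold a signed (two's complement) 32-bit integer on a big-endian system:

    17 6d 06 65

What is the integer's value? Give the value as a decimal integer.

393021029

In big-endian order the high byte comes first in memory.
The bytes are already most-significant first: 0x176D0665.
0x176D0665 = 393021029.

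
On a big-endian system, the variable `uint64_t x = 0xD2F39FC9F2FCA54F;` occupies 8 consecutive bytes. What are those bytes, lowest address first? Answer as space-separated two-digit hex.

Split into bytes (most-significant first): D2 F3 9F C9 F2 FC A5 4F.
In big-endian order the high byte comes first in memory.
So the memory order matches the most-significant-first order: D2 F3 9F C9 F2 FC A5 4F.

D2 F3 9F C9 F2 FC A5 4F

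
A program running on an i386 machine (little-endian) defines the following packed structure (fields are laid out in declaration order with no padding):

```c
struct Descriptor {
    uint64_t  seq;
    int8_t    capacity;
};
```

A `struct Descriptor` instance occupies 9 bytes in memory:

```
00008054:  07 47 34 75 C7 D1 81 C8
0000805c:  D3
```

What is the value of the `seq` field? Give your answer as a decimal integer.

14448059734176319239

`seq` is the first field, at byte offset 0, occupying 8 bytes.
Bytes at offsets 0..7: 07 47 34 75 C7 D1 81 C8.
In little-endian order the low byte comes first in memory.
Reassemble most-significant byte first: C8 81 D1 C7 75 34 47 07 → 0xC881D1C775344707.
0xC881D1C775344707 = 14448059734176319239.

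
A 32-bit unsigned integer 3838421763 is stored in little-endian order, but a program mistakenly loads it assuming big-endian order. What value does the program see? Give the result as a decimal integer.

61589988

3838421763 in 32-bit hexadecimal is 0xE4C9AB03.
Stored little-endian, the bytes at ascending addresses are 03 AB C9 E4.
Read back as big-endian, the last byte is least significant, giving 0x03ABC9E4.
0x03ABC9E4 = 61589988.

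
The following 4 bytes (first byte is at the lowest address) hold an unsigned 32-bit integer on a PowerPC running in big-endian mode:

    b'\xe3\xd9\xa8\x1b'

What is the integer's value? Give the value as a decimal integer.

3822692379

In big-endian order the high byte comes first in memory.
The bytes are already most-significant first: 0xE3D9A81B.
0xE3D9A81B = 3822692379.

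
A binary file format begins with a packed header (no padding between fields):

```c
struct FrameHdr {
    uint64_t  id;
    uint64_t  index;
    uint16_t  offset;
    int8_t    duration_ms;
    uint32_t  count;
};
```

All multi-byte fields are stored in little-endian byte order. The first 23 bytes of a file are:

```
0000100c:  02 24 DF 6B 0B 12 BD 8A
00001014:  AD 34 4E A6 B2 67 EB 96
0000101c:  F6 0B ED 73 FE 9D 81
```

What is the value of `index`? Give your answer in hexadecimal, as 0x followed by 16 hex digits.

0x96EB67B2A64E34AD

`index` follows `id` (8 bytes), so it starts at byte offset 8 and occupies 8 bytes.
Bytes at offsets 8..15: AD 34 4E A6 B2 67 EB 96.
Little-endian stores the least-significant byte at the lowest address.
Reassemble most-significant byte first: 96 EB 67 B2 A6 4E 34 AD → 0x96EB67B2A64E34AD.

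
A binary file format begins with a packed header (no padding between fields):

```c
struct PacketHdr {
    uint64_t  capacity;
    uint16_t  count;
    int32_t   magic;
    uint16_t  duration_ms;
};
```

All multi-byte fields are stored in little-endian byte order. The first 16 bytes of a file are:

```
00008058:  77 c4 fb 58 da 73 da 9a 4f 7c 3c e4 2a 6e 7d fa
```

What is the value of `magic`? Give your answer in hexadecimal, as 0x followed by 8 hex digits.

0x6E2AE43C

`magic` follows `capacity` (8 B), `count` (2 B), so it starts at offset 8 + 2 = 10 and occupies 4 bytes.
Bytes at offsets 10..13: 3C E4 2A 6E.
Little-endian stores the least-significant byte at the lowest address.
Reassemble most-significant byte first: 6E 2A E4 3C → 0x6E2AE43C.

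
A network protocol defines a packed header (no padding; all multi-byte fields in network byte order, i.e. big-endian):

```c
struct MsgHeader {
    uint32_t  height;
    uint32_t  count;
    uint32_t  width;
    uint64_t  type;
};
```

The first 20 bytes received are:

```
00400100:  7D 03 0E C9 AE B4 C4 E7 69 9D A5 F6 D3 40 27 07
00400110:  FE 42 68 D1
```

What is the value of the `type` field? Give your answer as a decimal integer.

`type` follows `height` (4 B), `count` (4 B), `width` (4 B), so it starts at offset 4 + 4 + 4 = 12 and occupies 8 bytes.
Bytes at offsets 12..19: D3 40 27 07 FE 42 68 D1.
Big-endian stores the most-significant byte at the lowest address.
The bytes are already most-significant first: 0xD3402707FE4268D1.
0xD3402707FE4268D1 = 15222209655796295889.

15222209655796295889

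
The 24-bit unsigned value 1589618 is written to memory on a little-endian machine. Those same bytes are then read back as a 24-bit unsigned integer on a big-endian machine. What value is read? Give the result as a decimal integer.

1589618 in 24-bit hexadecimal is 0x184172.
Stored little-endian, the bytes at ascending addresses are 72 41 18.
Read back as big-endian, the last byte is least significant, giving 0x724118.
0x724118 = 7487768.

7487768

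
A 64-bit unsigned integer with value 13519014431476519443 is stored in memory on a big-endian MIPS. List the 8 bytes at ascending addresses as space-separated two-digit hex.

13519014431476519443 in hexadecimal, padded to 64 bits, is 0xBB9D2FFFA5899213.
Split into bytes (most-significant first): BB 9D 2F FF A5 89 92 13.
In big-endian order the high byte comes first in memory.
So the memory order matches the most-significant-first order: BB 9D 2F FF A5 89 92 13.

BB 9D 2F FF A5 89 92 13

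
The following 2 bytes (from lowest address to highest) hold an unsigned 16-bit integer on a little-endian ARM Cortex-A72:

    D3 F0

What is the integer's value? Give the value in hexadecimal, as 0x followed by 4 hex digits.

0xF0D3

In little-endian order the low byte comes first in memory.
Reassemble most-significant byte first: F0 D3 → 0xF0D3.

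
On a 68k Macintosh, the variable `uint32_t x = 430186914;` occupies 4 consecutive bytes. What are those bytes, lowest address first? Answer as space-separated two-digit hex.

430186914 in hexadecimal, padded to 32 bits, is 0x19A421A2.
Split into bytes (most-significant first): 19 A4 21 A2.
Big-endian: lowest address holds the most-significant byte.
So the memory order matches the most-significant-first order: 19 A4 21 A2.

19 A4 21 A2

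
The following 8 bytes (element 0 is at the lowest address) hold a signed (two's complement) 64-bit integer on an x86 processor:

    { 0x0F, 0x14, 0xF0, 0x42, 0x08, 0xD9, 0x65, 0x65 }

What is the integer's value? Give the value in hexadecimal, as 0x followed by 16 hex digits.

0x6565D90842F0140F

Little-endian stores the least-significant byte at the lowest address.
Reassemble most-significant byte first: 65 65 D9 08 42 F0 14 0F → 0x6565D90842F0140F.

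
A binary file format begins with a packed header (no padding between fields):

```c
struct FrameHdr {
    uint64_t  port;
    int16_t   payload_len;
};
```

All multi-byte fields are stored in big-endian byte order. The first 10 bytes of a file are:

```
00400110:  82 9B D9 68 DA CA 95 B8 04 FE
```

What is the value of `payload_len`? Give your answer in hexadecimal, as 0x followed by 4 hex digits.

`payload_len` follows `port` (8 bytes), so it starts at byte offset 8 and occupies 2 bytes.
Bytes at offsets 8..9: 04 FE.
Big-endian: lowest address holds the most-significant byte.
The bytes are already most-significant first: 0x04FE.

0x04FE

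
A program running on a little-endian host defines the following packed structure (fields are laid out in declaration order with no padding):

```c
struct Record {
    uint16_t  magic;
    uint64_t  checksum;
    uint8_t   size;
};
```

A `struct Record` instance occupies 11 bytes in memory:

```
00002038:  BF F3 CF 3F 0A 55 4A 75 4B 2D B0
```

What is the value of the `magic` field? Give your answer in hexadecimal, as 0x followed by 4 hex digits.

0xF3BF

`magic` is the first field, at byte offset 0, occupying 2 bytes.
Bytes at offsets 0..1: BF F3.
In little-endian order the low byte comes first in memory.
Reassemble most-significant byte first: F3 BF → 0xF3BF.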